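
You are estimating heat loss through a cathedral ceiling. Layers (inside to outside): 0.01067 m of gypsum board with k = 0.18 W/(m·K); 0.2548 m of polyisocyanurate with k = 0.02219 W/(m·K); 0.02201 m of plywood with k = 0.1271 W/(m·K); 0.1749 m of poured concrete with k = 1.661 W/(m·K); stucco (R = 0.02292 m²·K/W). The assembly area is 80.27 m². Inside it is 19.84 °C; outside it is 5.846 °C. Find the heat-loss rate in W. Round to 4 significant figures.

94.85 W

0.01067/0.18 = 0.059278
0.2548/0.02219 = 11.483
0.02201/0.1271 = 0.17317
0.1749/1.661 = 0.1053
R_total = 0.059278 + 11.483 + 0.17317 + 0.1053 + 0.02292 = 11.843 m²·K/W
Q = A·ΔT/R = 80.27 × (19.84 − 5.846) / 11.843 = 94.847 W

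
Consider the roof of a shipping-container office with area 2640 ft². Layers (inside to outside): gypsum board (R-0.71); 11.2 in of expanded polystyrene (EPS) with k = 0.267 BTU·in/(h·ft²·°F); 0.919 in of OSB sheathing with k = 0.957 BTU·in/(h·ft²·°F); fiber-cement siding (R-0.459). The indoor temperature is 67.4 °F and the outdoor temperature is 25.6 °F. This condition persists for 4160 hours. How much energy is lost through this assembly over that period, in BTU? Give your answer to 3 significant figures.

11.2/0.267 = 41.95
0.919/0.957 = 0.9603
R_total = 0.71 + 41.95 + 0.9603 + 0.459 = 44.08 ft²·°F·h/BTU
Q = 2640 × (67.4 − 25.6) / 44.08 = 2504 BTU/h
E = 2504 × 4160 = 10420000 BTU

10400000 BTU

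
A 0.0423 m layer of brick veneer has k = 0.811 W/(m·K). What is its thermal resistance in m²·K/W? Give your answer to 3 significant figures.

R = L/k = 0.0423/0.811 = 0.05216 m²·K/W

0.0522 m²·K/W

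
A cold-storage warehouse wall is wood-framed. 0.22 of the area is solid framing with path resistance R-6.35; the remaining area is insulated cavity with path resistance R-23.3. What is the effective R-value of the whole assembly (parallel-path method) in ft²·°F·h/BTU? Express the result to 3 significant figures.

U_eff = 0.78/23.3 + 0.22/6.35 = 0.03348 + 0.03465 = 0.06812
R_eff = 1/U_eff = 14.68 ft²·°F·h/BTU

14.7 ft²·°F·h/BTU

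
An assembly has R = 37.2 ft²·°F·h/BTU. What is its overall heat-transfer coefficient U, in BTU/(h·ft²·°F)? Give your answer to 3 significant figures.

U = 1/R = 1/37.2 = 0.02688

0.0269 BTU/(h·ft²·°F)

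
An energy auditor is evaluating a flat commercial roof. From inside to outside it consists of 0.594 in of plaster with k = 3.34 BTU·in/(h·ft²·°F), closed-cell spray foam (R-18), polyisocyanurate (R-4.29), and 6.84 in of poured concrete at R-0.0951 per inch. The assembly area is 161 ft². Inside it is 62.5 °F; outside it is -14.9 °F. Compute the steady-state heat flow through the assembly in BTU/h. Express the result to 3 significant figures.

0.594/3.34 = 0.1778
6.84 × 0.0951 = 0.6505
R_total = 0.1778 + 18 + 4.29 + 0.6505 = 23.12 ft²·°F·h/BTU
Q = A·ΔT/R = 161 × (62.5 − (-14.9)) / 23.12 = 539 BTU/h

539 BTU/h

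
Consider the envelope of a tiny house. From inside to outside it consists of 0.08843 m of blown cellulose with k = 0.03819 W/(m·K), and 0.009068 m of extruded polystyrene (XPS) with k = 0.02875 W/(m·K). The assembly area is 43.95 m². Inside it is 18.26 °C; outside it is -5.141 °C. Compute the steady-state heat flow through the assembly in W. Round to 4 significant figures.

390.9 W

0.08843/0.03819 = 2.3155
0.009068/0.02875 = 0.31541
R_total = 2.3155 + 0.31541 = 2.6309 m²·K/W
Q = A·ΔT/R = 43.95 × (18.26 − (-5.141)) / 2.6309 = 390.92 W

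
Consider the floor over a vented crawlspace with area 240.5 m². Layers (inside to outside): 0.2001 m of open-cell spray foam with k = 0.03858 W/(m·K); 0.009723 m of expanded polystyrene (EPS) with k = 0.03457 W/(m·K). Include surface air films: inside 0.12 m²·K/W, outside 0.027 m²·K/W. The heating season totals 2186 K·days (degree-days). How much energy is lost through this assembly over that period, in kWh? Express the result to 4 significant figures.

0.2001/0.03858 = 5.1866
0.009723/0.03457 = 0.28126
R_total = 0.12 + 5.1866 + 0.28126 + 0.027 = 5.6149 m²·K/W
E = A × HDD × 24 / R / 1000 = 240.5 × 2186 × 24 / 5.6149 / 1000 = 2247.2 kWh

2247 kWh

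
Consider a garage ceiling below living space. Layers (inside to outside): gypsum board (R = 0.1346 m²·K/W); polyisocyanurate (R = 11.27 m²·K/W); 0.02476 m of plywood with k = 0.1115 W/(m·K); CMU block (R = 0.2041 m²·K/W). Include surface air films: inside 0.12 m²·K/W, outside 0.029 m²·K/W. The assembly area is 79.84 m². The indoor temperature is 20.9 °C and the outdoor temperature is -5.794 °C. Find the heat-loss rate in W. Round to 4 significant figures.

177.9 W

0.02476/0.1115 = 0.22206
R_total = 0.12 + 0.1346 + 11.27 + 0.22206 + 0.2041 + 0.029 = 11.98 m²·K/W
Q = A·ΔT/R = 79.84 × (20.9 − (-5.794)) / 11.98 = 177.9 W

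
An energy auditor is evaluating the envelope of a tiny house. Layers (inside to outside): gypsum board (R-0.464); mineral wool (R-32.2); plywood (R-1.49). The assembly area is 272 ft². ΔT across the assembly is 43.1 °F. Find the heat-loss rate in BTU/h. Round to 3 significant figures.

R_total = 0.464 + 32.2 + 1.49 = 34.15 ft²·°F·h/BTU
Q = A·ΔT/R = 272 × 43.1 / 34.15 = 343.2 BTU/h

343 BTU/h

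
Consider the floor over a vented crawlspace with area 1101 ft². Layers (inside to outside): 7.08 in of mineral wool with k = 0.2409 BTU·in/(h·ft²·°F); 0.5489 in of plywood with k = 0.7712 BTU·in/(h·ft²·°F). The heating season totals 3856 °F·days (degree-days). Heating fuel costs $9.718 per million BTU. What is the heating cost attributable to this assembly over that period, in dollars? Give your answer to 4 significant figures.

32.89 dollars

7.08/0.2409 = 29.39
0.5489/0.7712 = 0.71175
R_total = 29.39 + 0.71175 = 30.102 ft²·°F·h/BTU
E = A × HDD × 24 / R = 1101 × 3856 × 24 / 30.102 = 3384900 BTU
Cost = 3384900/10⁶ × 9.718 = $32.895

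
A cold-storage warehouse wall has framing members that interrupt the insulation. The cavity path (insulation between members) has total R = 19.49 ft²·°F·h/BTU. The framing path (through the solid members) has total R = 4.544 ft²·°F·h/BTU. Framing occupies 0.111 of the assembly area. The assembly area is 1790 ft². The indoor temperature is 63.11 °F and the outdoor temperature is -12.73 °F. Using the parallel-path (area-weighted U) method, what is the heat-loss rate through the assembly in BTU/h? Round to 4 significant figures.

9508 BTU/h

U_eff = 0.889/19.49 + 0.111/4.544 = 0.045613 + 0.024428 = 0.070041
R_eff = 1/U_eff = 14.277 ft²·°F·h/BTU
Q = 1790 × (63.11 − (-12.73)) / 14.277 = 9508.3 BTU/h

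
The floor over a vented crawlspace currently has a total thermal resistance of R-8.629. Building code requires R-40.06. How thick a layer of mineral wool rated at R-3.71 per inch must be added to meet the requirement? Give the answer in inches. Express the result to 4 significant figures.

8.472 in

ΔR = 40.06 − 8.629 = 31.431 ft²·°F·h/BTU
L = ΔR / (R/in) = 31.431/3.71 = 8.472 in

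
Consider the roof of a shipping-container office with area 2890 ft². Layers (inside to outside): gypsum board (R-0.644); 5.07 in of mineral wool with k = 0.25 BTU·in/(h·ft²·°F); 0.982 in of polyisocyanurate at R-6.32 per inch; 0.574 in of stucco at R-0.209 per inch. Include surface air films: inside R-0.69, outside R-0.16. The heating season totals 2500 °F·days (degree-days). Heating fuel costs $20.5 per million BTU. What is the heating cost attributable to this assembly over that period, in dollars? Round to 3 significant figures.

5.07/0.25 = 20.28
0.982 × 6.32 = 6.206
0.574 × 0.209 = 0.12
R_total = 0.69 + 0.644 + 20.28 + 6.206 + 0.12 + 0.16 = 28.1 ft²·°F·h/BTU
E = A × HDD × 24 / R = 2890 × 2500 × 24 / 28.1 = 6171000 BTU
Cost = 6171000/10⁶ × 20.5 = $126.5

127 dollars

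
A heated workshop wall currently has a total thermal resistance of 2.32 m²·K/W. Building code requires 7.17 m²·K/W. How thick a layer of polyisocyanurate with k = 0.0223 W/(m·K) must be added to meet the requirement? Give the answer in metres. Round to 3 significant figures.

ΔR = 7.17 − 2.32 = 4.85 m²·K/W
L = ΔR × k = 4.85 × 0.0223 = 0.1082 m

0.108 m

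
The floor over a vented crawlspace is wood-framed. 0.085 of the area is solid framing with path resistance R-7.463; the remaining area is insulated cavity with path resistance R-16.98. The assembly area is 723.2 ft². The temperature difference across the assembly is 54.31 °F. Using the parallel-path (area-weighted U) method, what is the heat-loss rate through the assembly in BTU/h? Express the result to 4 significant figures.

2564 BTU/h

U_eff = 0.915/16.98 + 0.085/7.463 = 0.053887 + 0.01139 = 0.065276
R_eff = 1/U_eff = 15.319 ft²·°F·h/BTU
Q = 723.2 × 54.31 / 15.319 = 2563.9 BTU/h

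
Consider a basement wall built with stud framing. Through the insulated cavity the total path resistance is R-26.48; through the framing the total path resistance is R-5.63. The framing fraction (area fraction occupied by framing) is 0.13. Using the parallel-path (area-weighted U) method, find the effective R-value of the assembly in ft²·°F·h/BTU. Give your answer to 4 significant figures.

U_eff = 0.87/26.48 + 0.13/5.63 = 0.032855 + 0.023091 = 0.055946
R_eff = 1/U_eff = 17.875 ft²·°F·h/BTU

17.87 ft²·°F·h/BTU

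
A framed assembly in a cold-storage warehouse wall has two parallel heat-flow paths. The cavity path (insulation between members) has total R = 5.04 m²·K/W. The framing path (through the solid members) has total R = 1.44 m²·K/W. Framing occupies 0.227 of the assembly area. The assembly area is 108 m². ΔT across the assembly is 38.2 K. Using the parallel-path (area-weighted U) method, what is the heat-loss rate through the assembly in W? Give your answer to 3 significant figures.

U_eff = 0.773/5.04 + 0.227/1.44 = 0.1534 + 0.1576 = 0.311
R_eff = 1/U_eff = 3.215 m²·K/W
Q = 108 × 38.2 / 3.215 = 1283 W

1280 W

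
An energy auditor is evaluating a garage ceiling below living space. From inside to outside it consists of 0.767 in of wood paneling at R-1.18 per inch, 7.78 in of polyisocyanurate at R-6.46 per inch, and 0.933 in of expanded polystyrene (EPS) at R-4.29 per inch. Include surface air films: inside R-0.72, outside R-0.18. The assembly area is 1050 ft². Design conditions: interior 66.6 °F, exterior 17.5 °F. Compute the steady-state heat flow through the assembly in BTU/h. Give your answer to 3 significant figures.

0.767 × 1.18 = 0.9051
7.78 × 6.46 = 50.26
0.933 × 4.29 = 4.003
R_total = 0.72 + 0.9051 + 50.26 + 4.003 + 0.18 = 56.07 ft²·°F·h/BTU
Q = A·ΔT/R = 1050 × (66.6 − 17.5) / 56.07 = 919.5 BTU/h

920 BTU/h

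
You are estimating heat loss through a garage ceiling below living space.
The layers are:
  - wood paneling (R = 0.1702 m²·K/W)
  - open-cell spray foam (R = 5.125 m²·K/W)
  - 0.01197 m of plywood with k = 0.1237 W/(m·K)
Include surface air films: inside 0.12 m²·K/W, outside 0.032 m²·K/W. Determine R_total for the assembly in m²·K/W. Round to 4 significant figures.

5.544 m²·K/W

0.01197/0.1237 = 0.096766
R_total = 0.12 + 0.1702 + 5.125 + 0.096766 + 0.032 = 5.544 m²·K/W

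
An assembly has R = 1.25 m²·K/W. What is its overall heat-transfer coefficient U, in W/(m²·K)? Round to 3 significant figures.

U = 1/R = 1/1.25 = 0.8

0.800 W/(m²·K)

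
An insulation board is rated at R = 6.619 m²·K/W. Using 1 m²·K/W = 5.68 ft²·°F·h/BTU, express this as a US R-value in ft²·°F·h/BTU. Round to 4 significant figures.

37.60 ft²·°F·h/BTU

R_US = 6.619 × 5.68 = 37.596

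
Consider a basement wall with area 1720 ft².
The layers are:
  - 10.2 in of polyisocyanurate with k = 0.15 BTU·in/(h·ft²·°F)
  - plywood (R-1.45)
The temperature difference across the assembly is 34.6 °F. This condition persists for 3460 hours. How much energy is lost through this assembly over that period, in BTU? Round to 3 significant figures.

10.2/0.15 = 68
R_total = 68 + 1.45 = 69.45 ft²·°F·h/BTU
Q = 1720 × 34.6 / 69.45 = 856.9 BTU/h
E = 856.9 × 3460 = 2965000 BTU

2960000 BTU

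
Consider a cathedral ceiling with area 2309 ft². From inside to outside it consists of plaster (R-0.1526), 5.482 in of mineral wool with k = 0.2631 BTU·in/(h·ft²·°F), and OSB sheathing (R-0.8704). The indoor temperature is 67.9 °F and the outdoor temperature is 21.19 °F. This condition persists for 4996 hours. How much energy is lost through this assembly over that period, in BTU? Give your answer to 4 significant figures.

5.482/0.2631 = 20.836
R_total = 0.1526 + 20.836 + 0.8704 = 21.859 ft²·°F·h/BTU
Q = 2309 × (67.9 − 21.19) / 21.859 = 4934 BTU/h
E = 4934 × 4996 = 24650000 BTU

24650000 BTU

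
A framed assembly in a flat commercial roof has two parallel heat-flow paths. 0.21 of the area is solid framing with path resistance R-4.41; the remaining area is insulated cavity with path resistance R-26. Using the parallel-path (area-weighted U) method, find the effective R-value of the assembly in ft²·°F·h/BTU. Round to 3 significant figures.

12.8 ft²·°F·h/BTU

U_eff = 0.79/26 + 0.21/4.41 = 0.03038 + 0.04762 = 0.078
R_eff = 1/U_eff = 12.82 ft²·°F·h/BTU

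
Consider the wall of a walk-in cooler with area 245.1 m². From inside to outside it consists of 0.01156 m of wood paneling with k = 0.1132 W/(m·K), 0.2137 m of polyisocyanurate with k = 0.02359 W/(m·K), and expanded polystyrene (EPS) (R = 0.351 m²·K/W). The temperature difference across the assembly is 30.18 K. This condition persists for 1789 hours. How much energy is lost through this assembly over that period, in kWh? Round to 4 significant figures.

1391 kWh

0.01156/0.1132 = 0.10212
0.2137/0.02359 = 9.0589
R_total = 0.10212 + 9.0589 + 0.351 = 9.512 m²·K/W
Q = 245.1 × 30.18 / 9.512 = 777.66 W
E = 777.66 W × 1789 h / 1000 = 1391.2 kWh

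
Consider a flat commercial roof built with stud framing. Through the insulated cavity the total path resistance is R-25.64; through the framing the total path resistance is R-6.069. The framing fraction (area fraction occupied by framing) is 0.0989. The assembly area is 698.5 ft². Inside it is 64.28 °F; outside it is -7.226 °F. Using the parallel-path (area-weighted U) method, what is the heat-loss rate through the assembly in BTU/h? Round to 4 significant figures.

2569 BTU/h

U_eff = 0.9011/25.64 + 0.0989/6.069 = 0.035144 + 0.016296 = 0.05144
R_eff = 1/U_eff = 19.44 ft²·°F·h/BTU
Q = 698.5 × (64.28 − (-7.226)) / 19.44 = 2569.3 BTU/h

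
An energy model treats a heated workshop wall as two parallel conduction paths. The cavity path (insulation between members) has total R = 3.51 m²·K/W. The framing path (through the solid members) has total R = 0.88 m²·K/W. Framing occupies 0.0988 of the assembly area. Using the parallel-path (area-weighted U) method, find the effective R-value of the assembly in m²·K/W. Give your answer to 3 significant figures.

U_eff = 0.9012/3.51 + 0.0988/0.88 = 0.2568 + 0.1123 = 0.369
R_eff = 1/U_eff = 2.71 m²·K/W

2.71 m²·K/W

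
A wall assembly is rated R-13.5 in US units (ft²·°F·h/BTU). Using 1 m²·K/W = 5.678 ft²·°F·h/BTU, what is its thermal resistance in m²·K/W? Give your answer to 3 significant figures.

R_SI = 13.5/5.678 = 2.378

2.38 m²·K/W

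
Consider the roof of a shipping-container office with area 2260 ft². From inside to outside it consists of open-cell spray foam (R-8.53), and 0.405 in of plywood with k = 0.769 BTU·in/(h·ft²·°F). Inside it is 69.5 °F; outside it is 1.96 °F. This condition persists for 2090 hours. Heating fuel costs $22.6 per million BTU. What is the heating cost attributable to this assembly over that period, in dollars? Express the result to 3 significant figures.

0.405/0.769 = 0.5267
R_total = 8.53 + 0.5267 = 9.057 ft²·°F·h/BTU
Q = 2260 × (69.5 − 1.96) / 9.057 = 16850 BTU/h
E = 16850 × 2090 = 35220000 BTU
Cost = 35220000/10⁶ × 22.6 = $796.1

796 dollars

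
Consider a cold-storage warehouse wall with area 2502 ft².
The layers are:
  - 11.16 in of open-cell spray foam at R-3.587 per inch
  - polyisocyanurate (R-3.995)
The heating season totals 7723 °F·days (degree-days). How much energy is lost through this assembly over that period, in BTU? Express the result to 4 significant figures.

10530000 BTU

11.16 × 3.587 = 40.031
R_total = 40.031 + 3.995 = 44.026 ft²·°F·h/BTU
E = A × HDD × 24 / R = 2502 × 7723 × 24 / 44.026 = 10534000 BTU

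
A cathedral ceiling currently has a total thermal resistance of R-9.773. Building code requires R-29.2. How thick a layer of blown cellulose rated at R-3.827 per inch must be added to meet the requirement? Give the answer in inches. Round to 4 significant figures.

5.076 in

ΔR = 29.2 − 9.773 = 19.427 ft²·°F·h/BTU
L = ΔR / (R/in) = 19.427/3.827 = 5.0763 in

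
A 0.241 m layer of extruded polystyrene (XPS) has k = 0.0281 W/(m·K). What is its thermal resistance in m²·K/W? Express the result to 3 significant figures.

8.58 m²·K/W

R = L/k = 0.241/0.0281 = 8.577 m²·K/W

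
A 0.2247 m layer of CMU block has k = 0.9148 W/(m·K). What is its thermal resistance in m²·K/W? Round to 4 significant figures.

R = L/k = 0.2247/0.9148 = 0.24563 m²·K/W

0.2456 m²·K/W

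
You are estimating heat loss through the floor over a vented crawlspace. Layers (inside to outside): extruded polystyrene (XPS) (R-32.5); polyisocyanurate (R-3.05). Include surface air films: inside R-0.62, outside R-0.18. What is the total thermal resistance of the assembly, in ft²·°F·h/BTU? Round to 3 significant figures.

R_total = 0.62 + 32.5 + 3.05 + 0.18 = 36.35 ft²·°F·h/BTU

36.4 ft²·°F·h/BTU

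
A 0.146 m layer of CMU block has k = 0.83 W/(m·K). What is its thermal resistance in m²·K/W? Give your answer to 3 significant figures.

R = L/k = 0.146/0.83 = 0.1759 m²·K/W

0.176 m²·K/W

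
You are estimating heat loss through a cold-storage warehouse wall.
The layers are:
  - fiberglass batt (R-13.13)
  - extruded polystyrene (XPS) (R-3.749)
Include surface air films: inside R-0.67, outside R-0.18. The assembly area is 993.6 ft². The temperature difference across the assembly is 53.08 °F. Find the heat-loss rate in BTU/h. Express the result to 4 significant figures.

R_total = 0.67 + 13.13 + 3.749 + 0.18 = 17.729 ft²·°F·h/BTU
Q = A·ΔT/R = 993.6 × 53.08 / 17.729 = 2974.8 BTU/h

2975 BTU/h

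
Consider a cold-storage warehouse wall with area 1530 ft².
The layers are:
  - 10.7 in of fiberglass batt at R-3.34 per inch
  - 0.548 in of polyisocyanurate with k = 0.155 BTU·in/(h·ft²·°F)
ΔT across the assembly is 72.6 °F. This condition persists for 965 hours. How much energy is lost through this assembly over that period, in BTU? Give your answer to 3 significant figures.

2730000 BTU

10.7 × 3.34 = 35.74
0.548/0.155 = 3.535
R_total = 35.74 + 3.535 = 39.27 ft²·°F·h/BTU
Q = 1530 × 72.6 / 39.27 = 2828 BTU/h
E = 2828 × 965 = 2729000 BTU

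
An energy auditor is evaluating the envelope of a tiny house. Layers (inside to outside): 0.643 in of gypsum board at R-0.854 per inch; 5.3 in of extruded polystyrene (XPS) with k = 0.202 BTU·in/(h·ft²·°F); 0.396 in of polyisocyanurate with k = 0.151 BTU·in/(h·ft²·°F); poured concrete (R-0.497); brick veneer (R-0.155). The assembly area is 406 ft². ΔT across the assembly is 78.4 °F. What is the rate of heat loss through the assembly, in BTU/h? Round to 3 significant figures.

0.643 × 0.854 = 0.5491
5.3/0.202 = 26.24
0.396/0.151 = 2.623
R_total = 0.5491 + 26.24 + 2.623 + 0.497 + 0.155 = 30.06 ft²·°F·h/BTU
Q = A·ΔT/R = 406 × 78.4 / 30.06 = 1059 BTU/h

1060 BTU/h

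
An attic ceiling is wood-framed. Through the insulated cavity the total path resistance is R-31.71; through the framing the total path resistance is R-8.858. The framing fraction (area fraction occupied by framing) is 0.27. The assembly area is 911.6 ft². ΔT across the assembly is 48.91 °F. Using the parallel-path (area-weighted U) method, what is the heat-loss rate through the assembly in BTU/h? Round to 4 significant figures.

2385 BTU/h

U_eff = 0.73/31.71 + 0.27/8.858 = 0.023021 + 0.030481 = 0.053502
R_eff = 1/U_eff = 18.691 ft²·°F·h/BTU
Q = 911.6 × 48.91 / 18.691 = 2385.5 BTU/h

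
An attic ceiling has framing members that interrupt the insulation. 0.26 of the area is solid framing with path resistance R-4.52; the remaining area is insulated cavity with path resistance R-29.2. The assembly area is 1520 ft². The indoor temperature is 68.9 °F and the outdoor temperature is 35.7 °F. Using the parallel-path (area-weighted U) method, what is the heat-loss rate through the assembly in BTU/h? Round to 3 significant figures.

4180 BTU/h

U_eff = 0.74/29.2 + 0.26/4.52 = 0.02534 + 0.05752 = 0.08286
R_eff = 1/U_eff = 12.07 ft²·°F·h/BTU
Q = 1520 × (68.9 − 35.7) / 12.07 = 4182 BTU/h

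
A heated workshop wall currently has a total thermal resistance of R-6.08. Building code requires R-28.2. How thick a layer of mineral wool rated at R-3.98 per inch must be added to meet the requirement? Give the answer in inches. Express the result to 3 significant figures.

ΔR = 28.2 − 6.08 = 22.12 ft²·°F·h/BTU
L = ΔR / (R/in) = 22.12/3.98 = 5.558 in

5.56 in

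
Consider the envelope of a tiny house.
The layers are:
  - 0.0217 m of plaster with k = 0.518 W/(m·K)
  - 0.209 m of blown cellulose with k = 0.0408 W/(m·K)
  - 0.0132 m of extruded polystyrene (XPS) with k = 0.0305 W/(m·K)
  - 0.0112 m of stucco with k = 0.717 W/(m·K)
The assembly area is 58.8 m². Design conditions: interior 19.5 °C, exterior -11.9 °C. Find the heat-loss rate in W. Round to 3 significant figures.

0.0217/0.518 = 0.04189
0.209/0.0408 = 5.123
0.0132/0.0305 = 0.4328
0.0112/0.717 = 0.01562
R_total = 0.04189 + 5.123 + 0.4328 + 0.01562 = 5.613 m²·K/W
Q = A·ΔT/R = 58.8 × (19.5 − (-11.9)) / 5.613 = 328.9 W

329 W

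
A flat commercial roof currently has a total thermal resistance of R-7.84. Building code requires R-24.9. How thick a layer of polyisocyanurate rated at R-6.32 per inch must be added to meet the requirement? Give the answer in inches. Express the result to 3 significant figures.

2.70 in

ΔR = 24.9 − 7.84 = 17.06 ft²·°F·h/BTU
L = ΔR / (R/in) = 17.06/6.32 = 2.699 in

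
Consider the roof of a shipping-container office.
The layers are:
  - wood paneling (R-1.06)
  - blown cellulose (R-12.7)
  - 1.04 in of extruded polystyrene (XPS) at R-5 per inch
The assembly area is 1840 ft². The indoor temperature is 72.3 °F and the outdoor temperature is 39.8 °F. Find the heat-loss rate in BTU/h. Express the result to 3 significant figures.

1.04 × 5 = 5.2
R_total = 1.06 + 12.7 + 5.2 = 18.96 ft²·°F·h/BTU
Q = A·ΔT/R = 1840 × (72.3 − 39.8) / 18.96 = 3154 BTU/h

3150 BTU/h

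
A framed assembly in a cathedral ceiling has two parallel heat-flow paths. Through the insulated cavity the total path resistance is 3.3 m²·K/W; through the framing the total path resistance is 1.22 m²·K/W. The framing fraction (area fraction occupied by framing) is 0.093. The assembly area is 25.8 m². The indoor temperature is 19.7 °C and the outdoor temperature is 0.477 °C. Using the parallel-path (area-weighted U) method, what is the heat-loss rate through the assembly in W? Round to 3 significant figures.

U_eff = 0.907/3.3 + 0.093/1.22 = 0.2748 + 0.07623 = 0.3511
R_eff = 1/U_eff = 2.848 m²·K/W
Q = 25.8 × (19.7 − 0.477) / 2.848 = 174.1 W

174 W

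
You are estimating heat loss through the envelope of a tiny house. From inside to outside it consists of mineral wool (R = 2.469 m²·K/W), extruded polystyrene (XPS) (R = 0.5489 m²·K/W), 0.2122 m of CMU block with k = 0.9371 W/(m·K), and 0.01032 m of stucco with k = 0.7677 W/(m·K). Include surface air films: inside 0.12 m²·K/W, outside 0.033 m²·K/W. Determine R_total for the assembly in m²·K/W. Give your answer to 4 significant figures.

3.411 m²·K/W

0.2122/0.9371 = 0.22644
0.01032/0.7677 = 0.013443
R_total = 0.12 + 2.469 + 0.5489 + 0.22644 + 0.013443 + 0.033 = 3.4108 m²·K/W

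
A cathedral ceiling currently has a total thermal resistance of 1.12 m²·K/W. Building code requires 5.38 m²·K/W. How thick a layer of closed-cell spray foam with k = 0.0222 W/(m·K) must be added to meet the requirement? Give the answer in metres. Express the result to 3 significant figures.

0.0946 m

ΔR = 5.38 − 1.12 = 4.26 m²·K/W
L = ΔR × k = 4.26 × 0.0222 = 0.09457 m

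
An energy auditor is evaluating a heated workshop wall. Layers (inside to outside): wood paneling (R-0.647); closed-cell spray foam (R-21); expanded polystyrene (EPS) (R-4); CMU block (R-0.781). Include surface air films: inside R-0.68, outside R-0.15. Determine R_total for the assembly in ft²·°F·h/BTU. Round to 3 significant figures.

R_total = 0.68 + 0.647 + 21 + 4 + 0.781 + 0.15 = 27.26 ft²·°F·h/BTU

27.3 ft²·°F·h/BTU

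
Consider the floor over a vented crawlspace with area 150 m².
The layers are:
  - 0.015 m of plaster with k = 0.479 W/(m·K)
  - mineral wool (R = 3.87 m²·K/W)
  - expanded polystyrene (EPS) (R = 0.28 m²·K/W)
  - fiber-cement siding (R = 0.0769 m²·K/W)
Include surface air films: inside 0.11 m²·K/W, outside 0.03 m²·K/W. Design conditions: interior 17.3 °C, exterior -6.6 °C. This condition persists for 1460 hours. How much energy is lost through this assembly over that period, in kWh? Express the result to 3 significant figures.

0.015/0.479 = 0.03132
R_total = 0.11 + 0.03132 + 3.87 + 0.28 + 0.0769 + 0.03 = 4.398 m²·K/W
Q = 150 × (17.3 − (-6.6)) / 4.398 = 815.1 W
E = 815.1 W × 1460 h / 1000 = 1190 kWh

1190 kWh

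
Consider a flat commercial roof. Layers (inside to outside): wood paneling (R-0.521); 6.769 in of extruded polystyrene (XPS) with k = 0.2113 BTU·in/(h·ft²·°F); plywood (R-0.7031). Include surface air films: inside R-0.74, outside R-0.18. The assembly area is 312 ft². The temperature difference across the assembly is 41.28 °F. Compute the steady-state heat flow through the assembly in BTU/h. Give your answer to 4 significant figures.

376.8 BTU/h

6.769/0.2113 = 32.035
R_total = 0.74 + 0.521 + 32.035 + 0.7031 + 0.18 = 34.179 ft²·°F·h/BTU
Q = A·ΔT/R = 312 × 41.28 / 34.179 = 376.82 BTU/h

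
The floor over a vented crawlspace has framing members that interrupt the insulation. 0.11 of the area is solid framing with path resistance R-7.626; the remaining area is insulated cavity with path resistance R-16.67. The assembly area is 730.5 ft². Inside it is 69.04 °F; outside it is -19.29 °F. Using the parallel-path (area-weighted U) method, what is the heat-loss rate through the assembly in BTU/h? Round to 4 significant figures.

U_eff = 0.89/16.67 + 0.11/7.626 = 0.053389 + 0.014424 = 0.067814
R_eff = 1/U_eff = 14.746 ft²·°F·h/BTU
Q = 730.5 × (69.04 − (-19.29)) / 14.746 = 4375.7 BTU/h

4376 BTU/h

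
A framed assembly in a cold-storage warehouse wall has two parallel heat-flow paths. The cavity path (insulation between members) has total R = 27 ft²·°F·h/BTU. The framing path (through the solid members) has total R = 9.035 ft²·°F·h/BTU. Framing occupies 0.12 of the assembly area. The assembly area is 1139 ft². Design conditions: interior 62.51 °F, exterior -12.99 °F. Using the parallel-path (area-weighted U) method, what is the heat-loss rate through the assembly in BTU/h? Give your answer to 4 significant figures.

3945 BTU/h

U_eff = 0.88/27 + 0.12/9.035 = 0.032593 + 0.013282 = 0.045874
R_eff = 1/U_eff = 21.799 ft²·°F·h/BTU
Q = 1139 × (62.51 − (-12.99)) / 21.799 = 3944.9 BTU/h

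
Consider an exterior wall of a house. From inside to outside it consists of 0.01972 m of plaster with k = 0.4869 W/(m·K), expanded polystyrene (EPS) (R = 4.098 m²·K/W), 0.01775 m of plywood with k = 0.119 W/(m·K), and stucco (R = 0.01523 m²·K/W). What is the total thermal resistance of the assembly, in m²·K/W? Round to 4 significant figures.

0.01972/0.4869 = 0.040501
0.01775/0.119 = 0.14916
R_total = 0.040501 + 4.098 + 0.14916 + 0.01523 = 4.3029 m²·K/W

4.303 m²·K/W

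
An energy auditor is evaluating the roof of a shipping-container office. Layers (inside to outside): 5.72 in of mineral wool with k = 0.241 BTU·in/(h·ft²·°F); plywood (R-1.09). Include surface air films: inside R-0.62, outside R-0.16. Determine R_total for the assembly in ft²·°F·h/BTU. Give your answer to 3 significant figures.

25.6 ft²·°F·h/BTU

5.72/0.241 = 23.73
R_total = 0.62 + 23.73 + 1.09 + 0.16 = 25.6 ft²·°F·h/BTU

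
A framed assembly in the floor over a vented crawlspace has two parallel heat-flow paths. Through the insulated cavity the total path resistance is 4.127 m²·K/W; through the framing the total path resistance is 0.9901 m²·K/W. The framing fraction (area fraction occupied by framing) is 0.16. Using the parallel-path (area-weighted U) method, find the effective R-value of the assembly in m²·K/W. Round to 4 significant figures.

U_eff = 0.84/4.127 + 0.16/0.9901 = 0.20354 + 0.1616 = 0.36514
R_eff = 1/U_eff = 2.7387 m²·K/W

2.739 m²·K/W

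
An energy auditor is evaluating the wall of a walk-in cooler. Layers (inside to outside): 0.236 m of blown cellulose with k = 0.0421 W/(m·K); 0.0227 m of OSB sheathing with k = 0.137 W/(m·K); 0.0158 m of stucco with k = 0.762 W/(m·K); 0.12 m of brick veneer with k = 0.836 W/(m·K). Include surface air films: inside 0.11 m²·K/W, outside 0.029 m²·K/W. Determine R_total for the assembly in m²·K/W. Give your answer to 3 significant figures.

6.07 m²·K/W

0.236/0.0421 = 5.606
0.0227/0.137 = 0.1657
0.0158/0.762 = 0.02073
0.12/0.836 = 0.1435
R_total = 0.11 + 5.606 + 0.1657 + 0.02073 + 0.1435 + 0.029 = 6.075 m²·K/W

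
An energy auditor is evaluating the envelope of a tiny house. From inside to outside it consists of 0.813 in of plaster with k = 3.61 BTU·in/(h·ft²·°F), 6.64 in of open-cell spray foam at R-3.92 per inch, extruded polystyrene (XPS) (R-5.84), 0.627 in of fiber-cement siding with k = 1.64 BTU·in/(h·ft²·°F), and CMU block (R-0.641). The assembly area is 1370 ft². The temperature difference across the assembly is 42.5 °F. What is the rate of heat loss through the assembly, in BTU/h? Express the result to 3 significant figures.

0.813/3.61 = 0.2252
6.64 × 3.92 = 26.03
0.627/1.64 = 0.3823
R_total = 0.2252 + 26.03 + 5.84 + 0.3823 + 0.641 = 33.12 ft²·°F·h/BTU
Q = A·ΔT/R = 1370 × 42.5 / 33.12 = 1758 BTU/h

1760 BTU/h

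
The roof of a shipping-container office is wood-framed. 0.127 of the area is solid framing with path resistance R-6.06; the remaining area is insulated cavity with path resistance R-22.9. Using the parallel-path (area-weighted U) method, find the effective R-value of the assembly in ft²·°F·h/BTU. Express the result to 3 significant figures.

16.9 ft²·°F·h/BTU

U_eff = 0.873/22.9 + 0.127/6.06 = 0.03812 + 0.02096 = 0.05908
R_eff = 1/U_eff = 16.93 ft²·°F·h/BTU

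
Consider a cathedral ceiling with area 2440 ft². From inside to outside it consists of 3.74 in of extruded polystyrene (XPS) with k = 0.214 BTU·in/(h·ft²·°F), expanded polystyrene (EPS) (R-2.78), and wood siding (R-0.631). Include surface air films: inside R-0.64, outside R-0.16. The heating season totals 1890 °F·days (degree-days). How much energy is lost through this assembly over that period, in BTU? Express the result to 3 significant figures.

3.74/0.214 = 17.48
R_total = 0.64 + 17.48 + 2.78 + 0.631 + 0.16 = 21.69 ft²·°F·h/BTU
E = A × HDD × 24 / R = 2440 × 1890 × 24 / 21.69 = 5103000 BTU

5100000 BTU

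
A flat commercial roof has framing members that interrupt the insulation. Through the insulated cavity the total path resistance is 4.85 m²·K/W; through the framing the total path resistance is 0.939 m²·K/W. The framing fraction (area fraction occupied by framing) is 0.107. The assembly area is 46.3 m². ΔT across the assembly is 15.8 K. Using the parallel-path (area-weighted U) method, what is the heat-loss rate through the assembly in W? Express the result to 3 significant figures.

218 W

U_eff = 0.893/4.85 + 0.107/0.939 = 0.1841 + 0.114 = 0.2981
R_eff = 1/U_eff = 3.355 m²·K/W
Q = 46.3 × 15.8 / 3.355 = 218.1 W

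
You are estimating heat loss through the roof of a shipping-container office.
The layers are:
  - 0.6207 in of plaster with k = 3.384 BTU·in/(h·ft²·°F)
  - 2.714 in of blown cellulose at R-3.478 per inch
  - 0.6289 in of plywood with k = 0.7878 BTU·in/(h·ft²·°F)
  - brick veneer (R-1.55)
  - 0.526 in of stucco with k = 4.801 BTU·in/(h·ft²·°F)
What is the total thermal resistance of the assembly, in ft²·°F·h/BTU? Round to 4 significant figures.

12.08 ft²·°F·h/BTU

0.6207/3.384 = 0.18342
2.714 × 3.478 = 9.4393
0.6289/0.7878 = 0.7983
0.526/4.801 = 0.10956
R_total = 0.18342 + 9.4393 + 0.7983 + 1.55 + 0.10956 = 12.081 ft²·°F·h/BTU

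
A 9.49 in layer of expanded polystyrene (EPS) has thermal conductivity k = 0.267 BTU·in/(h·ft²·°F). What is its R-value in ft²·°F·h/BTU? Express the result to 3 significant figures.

35.5 ft²·°F·h/BTU

R = L/k = 9.49/0.267 = 35.54 ft²·°F·h/BTU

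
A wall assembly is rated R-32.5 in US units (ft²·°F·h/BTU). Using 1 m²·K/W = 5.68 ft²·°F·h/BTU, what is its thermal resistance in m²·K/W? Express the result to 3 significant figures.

5.72 m²·K/W

R_SI = 32.5/5.68 = 5.722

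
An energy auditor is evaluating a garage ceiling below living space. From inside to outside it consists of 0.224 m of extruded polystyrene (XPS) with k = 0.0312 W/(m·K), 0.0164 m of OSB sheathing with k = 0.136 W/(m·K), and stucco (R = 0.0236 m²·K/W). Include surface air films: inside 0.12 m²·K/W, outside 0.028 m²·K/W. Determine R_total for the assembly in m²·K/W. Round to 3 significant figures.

7.47 m²·K/W

0.224/0.0312 = 7.179
0.0164/0.136 = 0.1206
R_total = 0.12 + 7.179 + 0.1206 + 0.0236 + 0.028 = 7.472 m²·K/W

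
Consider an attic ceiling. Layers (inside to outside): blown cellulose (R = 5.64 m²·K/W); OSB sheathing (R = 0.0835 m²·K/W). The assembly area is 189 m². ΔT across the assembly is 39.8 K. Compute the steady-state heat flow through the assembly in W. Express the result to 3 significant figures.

1310 W

R_total = 5.64 + 0.0835 = 5.723 m²·K/W
Q = A·ΔT/R = 189 × 39.8 / 5.723 = 1314 W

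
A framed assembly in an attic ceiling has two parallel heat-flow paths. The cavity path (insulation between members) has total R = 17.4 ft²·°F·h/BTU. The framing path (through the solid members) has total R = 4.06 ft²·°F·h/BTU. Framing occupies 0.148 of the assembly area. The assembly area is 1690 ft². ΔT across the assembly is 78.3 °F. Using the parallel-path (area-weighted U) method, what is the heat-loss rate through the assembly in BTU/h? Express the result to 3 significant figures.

11300 BTU/h

U_eff = 0.852/17.4 + 0.148/4.06 = 0.04897 + 0.03645 = 0.08542
R_eff = 1/U_eff = 11.71 ft²·°F·h/BTU
Q = 1690 × 78.3 / 11.71 = 11300 BTU/h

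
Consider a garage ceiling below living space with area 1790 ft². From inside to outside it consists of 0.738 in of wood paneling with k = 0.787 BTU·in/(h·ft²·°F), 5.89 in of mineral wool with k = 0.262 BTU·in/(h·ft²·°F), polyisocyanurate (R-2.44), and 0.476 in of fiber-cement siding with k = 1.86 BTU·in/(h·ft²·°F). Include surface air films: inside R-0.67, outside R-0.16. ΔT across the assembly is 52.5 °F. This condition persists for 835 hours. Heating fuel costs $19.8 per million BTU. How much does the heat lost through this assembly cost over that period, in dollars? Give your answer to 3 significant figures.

57.7 dollars

0.738/0.787 = 0.9377
5.89/0.262 = 22.48
0.476/1.86 = 0.2559
R_total = 0.67 + 0.9377 + 22.48 + 2.44 + 0.2559 + 0.16 = 26.94 ft²·°F·h/BTU
Q = 1790 × 52.5 / 26.94 = 3488 BTU/h
E = 3488 × 835 = 2912000 BTU
Cost = 2912000/10⁶ × 19.8 = $57.66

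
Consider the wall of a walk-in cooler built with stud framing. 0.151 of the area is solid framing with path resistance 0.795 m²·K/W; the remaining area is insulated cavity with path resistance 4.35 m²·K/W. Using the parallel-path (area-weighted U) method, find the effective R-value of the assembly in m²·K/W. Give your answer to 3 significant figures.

2.60 m²·K/W

U_eff = 0.849/4.35 + 0.151/0.795 = 0.1952 + 0.1899 = 0.3851
R_eff = 1/U_eff = 2.597 m²·K/W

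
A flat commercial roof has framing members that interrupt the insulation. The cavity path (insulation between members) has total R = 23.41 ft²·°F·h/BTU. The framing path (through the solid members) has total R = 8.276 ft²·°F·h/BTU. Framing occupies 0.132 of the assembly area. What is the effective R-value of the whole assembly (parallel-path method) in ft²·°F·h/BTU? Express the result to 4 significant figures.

18.86 ft²·°F·h/BTU

U_eff = 0.868/23.41 + 0.132/8.276 = 0.037078 + 0.01595 = 0.053028
R_eff = 1/U_eff = 18.858 ft²·°F·h/BTU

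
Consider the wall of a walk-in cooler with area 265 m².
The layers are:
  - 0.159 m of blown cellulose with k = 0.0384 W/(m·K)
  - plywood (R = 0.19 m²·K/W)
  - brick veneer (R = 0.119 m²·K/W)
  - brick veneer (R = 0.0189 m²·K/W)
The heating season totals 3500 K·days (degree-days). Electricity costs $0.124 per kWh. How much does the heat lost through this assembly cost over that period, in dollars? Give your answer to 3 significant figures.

0.159/0.0384 = 4.141
R_total = 4.141 + 0.19 + 0.119 + 0.0189 = 4.469 m²·K/W
E = A × HDD × 24 / R / 1000 = 265 × 3500 × 24 / 4.469 / 1000 = 4982 kWh
Cost = 4982 × 0.124 = $617.7

618 dollars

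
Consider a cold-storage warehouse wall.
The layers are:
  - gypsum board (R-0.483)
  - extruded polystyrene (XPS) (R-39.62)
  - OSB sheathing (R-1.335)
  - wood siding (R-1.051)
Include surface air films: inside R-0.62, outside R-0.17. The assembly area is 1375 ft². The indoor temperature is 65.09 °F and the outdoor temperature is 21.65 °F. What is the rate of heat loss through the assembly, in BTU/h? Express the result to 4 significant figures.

1380 BTU/h

R_total = 0.62 + 0.483 + 39.62 + 1.335 + 1.051 + 0.17 = 43.279 ft²·°F·h/BTU
Q = A·ΔT/R = 1375 × (65.09 − 21.65) / 43.279 = 1380.1 BTU/h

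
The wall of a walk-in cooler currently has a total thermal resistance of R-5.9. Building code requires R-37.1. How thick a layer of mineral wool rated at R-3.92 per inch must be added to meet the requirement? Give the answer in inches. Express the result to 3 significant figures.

ΔR = 37.1 − 5.9 = 31.2 ft²·°F·h/BTU
L = ΔR / (R/in) = 31.2/3.92 = 7.959 in

7.96 in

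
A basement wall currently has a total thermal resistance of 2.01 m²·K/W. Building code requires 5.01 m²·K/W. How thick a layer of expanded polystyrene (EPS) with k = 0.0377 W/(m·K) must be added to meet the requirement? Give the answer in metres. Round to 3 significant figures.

0.113 m

ΔR = 5.01 − 2.01 = 3 m²·K/W
L = ΔR × k = 3 × 0.0377 = 0.1131 m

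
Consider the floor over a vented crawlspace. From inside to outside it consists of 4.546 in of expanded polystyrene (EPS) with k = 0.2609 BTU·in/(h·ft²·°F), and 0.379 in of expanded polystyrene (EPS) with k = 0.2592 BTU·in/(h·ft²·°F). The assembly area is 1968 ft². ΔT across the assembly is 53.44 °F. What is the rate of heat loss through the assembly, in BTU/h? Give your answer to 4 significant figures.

4.546/0.2609 = 17.424
0.379/0.2592 = 1.4622
R_total = 17.424 + 1.4622 = 18.886 ft²·°F·h/BTU
Q = A·ΔT/R = 1968 × 53.44 / 18.886 = 5568.5 BTU/h

5569 BTU/h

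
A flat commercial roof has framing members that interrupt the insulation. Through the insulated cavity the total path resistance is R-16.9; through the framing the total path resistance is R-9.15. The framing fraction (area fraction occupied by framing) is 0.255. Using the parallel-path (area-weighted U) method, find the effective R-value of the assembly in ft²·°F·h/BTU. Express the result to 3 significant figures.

13.9 ft²·°F·h/BTU

U_eff = 0.745/16.9 + 0.255/9.15 = 0.04408 + 0.02787 = 0.07195
R_eff = 1/U_eff = 13.9 ft²·°F·h/BTU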